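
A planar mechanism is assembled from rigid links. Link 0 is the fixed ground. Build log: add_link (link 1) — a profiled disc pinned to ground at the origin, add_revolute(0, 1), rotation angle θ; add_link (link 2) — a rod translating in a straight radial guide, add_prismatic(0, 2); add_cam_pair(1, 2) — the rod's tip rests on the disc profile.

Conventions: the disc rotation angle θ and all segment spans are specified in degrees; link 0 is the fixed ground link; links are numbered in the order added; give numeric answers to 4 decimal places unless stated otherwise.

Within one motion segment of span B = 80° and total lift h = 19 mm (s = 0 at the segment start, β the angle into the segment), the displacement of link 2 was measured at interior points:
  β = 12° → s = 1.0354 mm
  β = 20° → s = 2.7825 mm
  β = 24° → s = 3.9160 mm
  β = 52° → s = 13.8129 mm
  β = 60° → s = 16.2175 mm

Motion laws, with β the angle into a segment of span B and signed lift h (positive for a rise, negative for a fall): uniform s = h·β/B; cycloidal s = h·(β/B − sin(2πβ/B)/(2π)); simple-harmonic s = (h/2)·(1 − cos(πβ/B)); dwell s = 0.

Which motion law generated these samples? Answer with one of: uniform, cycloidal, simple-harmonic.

candidates at β/B = r: uniform s = h·r (linear in β); cycloidal s = h·(r − sin(2πr)/(2π)); simple-harmonic s = (h/2)(1 − cos(πr))
β=12°: printed 1.0354 | uniform 2.8500, cycloidal 0.4036, simple-harmonic 1.0354
β=20°: printed 2.7825 | uniform 4.7500, cycloidal 1.7261, simple-harmonic 2.7825
β=24°: printed 3.9160 | uniform 5.7000, cycloidal 2.8241, simple-harmonic 3.9160
β=52°: printed 13.8129 | uniform 12.3500, cycloidal 14.7964, simple-harmonic 13.8129
β=60°: printed 16.2175 | uniform 14.2500, cycloidal 17.2739, simple-harmonic 16.2175
only one law matches every sample → simple-harmonic

simple-harmonic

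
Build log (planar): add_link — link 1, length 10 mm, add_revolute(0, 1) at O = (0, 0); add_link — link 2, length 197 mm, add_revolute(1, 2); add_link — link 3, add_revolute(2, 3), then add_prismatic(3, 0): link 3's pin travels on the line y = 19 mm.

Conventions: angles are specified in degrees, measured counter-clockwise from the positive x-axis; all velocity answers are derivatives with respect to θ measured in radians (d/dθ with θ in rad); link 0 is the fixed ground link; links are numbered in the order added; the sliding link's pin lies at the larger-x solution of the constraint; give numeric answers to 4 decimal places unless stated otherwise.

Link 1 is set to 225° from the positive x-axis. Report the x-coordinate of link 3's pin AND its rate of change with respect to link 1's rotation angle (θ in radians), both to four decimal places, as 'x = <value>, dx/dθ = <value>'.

geometry: r = 10 mm, L = 197 mm, e = 19 mm
crank pin P = (r cos θ, r sin θ) = (-7.071068, -7.071068)
h = r sin θ − e = -7.071068 − 19 = -26.071068
x = r cos θ + √(L² − h²) = -7.071068 + 195.267251 = 188.196183
dx/dθ = −r sin θ − h·r cos θ/√(L² − h²) (θ in radians; h = -26.071068) = 6.126976

x = 188.1962, dx/dθ = 6.1270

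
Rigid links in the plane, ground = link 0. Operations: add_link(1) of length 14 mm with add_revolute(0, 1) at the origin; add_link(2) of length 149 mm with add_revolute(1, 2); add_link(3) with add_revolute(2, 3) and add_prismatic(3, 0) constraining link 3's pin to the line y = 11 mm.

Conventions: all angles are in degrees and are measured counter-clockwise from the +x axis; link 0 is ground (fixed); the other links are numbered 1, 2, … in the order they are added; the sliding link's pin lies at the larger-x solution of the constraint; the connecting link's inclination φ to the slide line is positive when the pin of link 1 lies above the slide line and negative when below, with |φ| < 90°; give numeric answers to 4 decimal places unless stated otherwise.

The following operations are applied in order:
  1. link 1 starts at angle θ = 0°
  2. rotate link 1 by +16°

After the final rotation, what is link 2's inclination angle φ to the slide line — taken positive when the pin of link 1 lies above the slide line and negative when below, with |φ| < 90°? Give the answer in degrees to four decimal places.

geometry: r = 14 mm, L = 149 mm, e = 11 mm; θ starts at 0°
rotate link 1 by +16°: θ ← 0° +16° = 16°
h = r sin θ − e = 3.858923 − 11 = -7.141077
sin φ = h / L = -7.141077 / 149 = -0.04792669
φ = arcsin(-0.04792669) = -2.747049°

-2.7470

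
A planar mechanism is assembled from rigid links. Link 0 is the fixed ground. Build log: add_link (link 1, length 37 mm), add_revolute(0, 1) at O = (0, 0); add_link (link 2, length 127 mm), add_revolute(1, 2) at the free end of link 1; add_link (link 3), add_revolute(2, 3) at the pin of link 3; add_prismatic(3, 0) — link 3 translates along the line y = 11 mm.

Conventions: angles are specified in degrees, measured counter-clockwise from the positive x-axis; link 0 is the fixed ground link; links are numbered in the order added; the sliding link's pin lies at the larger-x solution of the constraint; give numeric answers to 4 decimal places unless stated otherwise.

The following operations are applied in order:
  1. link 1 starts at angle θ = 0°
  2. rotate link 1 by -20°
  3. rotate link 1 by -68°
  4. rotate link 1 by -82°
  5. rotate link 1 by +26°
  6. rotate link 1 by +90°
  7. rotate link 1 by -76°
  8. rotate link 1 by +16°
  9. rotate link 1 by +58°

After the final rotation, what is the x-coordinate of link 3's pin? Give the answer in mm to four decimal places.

geometry: r = 37 mm, L = 127 mm, e = 11 mm; θ starts at 0°
rotate link 1 by -20°: θ ← 0° -20° = -20°
rotate link 1 by -68°: θ ← -20° -68° = -88°
rotate link 1 by -82°: θ ← -88° -82° = -170°
rotate link 1 by +26°: θ ← -170° +26° = -144°
rotate link 1 by +90°: θ ← -144° +90° = -54°
rotate link 1 by -76°: θ ← -54° -76° = -130°
rotate link 1 by +16°: θ ← -130° +16° = -114°
rotate link 1 by +58°: θ ← -114° +58° = -56°
crank pin P = (r cos θ, r sin θ) = (20.690137, -30.674390)
h = r sin θ − e = -30.674390 − 11 = -41.674390
x = r cos θ + √(L² − h²) = 20.690137 + 119.967684 = 140.657821

140.6578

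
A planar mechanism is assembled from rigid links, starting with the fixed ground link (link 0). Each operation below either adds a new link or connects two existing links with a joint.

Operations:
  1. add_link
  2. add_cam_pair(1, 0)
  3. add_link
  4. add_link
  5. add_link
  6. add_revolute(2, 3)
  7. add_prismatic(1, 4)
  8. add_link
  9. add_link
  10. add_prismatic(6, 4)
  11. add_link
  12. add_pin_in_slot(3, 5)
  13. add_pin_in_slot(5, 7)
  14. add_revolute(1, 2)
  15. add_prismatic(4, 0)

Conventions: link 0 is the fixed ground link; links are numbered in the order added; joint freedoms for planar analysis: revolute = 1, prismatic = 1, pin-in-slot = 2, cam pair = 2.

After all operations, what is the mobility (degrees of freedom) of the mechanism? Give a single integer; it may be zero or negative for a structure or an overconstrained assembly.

ground; <1,0,0>
#1 <2,0,0>
C:1↔0 J2 <2,0,1>
#2 <3,0,1>
#3 <4,0,1>
#4 <5,0,1>
R:2↔3 J1 <5,1,1>
P:1↔4 J1 <5,2,1>
#5 <6,2,1>
#6 <7,2,1>
P:6↔4 J1 <7,3,1>
#7 <8,3,1>
PS:3↔5 J2 <8,3,2>
PS:5↔7 J2 <8,3,3>
R:1↔2 J1 <8,4,3>
P:4↔0 J1 <8,5,3>
3×7 − 2×5 − 1×3 = 8

M = 8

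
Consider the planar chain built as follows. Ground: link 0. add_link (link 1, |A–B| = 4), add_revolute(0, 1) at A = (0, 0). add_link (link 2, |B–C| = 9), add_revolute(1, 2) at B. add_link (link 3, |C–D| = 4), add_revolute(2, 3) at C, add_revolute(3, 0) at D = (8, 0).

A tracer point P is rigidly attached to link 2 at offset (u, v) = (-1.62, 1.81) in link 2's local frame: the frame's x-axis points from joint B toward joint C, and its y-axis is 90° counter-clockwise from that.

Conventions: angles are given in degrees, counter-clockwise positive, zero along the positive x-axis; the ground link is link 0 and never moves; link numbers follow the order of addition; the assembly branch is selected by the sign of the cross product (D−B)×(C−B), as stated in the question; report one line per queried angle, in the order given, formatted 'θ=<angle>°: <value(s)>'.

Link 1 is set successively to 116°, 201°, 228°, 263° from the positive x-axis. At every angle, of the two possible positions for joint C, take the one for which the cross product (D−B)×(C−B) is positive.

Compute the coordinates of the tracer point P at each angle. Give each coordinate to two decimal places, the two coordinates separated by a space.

A=(0,0), D=(8.00,0)
θ=116°: B = A + 4.00·(cos116°, sin116°) = (-1.7535, 3.5952)
θ=116°: |BD| = 10.3950
θ=116°: circle(B,9.00) ∩ circle(D,4.00): a=8.3240, h=3.4221
θ=116°:   candidates: C₊=(7.2404,3.9272) cross=35.573; C₋=(4.8733,-2.4947) cross=-35.573
θ=116°:   branch + wants cross > 0 → take C=(7.2404,3.9272) (cross=35.573)
θ=116°: ex = (C−B)/|BC| = (0.9993,0.0369); ey = (-0.0369,0.9993)
θ=116°: P = B + -1.62·ex + 1.81·ey = (-3.4392,5.3442)
θ=201°: B = A + 4.00·(cos201°, sin201°) = (-3.7343, -1.4335)
θ=201°: |BD| = 11.8216
θ=201°: circle(B,9.00) ∩ circle(D,4.00): a=8.6600, h=2.4504
θ=201°:   candidates: C₊=(4.5646,2.0490) cross=28.968; C₋=(5.1589,-2.8157) cross=-28.968
θ=201°:   branch + wants cross > 0 → take C=(4.5646,2.0490) (cross=28.968)
θ=201°: ex = (C−B)/|BC| = (0.9221,0.3869); ey = (-0.3869,0.9221)
θ=201°: P = B + -1.62·ex + 1.81·ey = (-5.9285,-0.3913)
θ=228°: B = A + 4.00·(cos228°, sin228°) = (-2.6765, -2.9726)
θ=228°: |BD| = 11.0826
θ=228°: circle(B,9.00) ∩ circle(D,4.00): a=8.4738, h=3.0322
θ=228°:   candidates: C₊=(4.6735,2.2214) cross=33.605; C₋=(6.3001,-3.6208) cross=-33.605
θ=228°:   branch + wants cross > 0 → take C=(4.6735,2.2214) (cross=33.605)
θ=228°: ex = (C−B)/|BC| = (0.8167,0.5771); ey = (-0.5771,0.8167)
θ=228°: P = B + -1.62·ex + 1.81·ey = (-5.0441,-2.4293)
θ=263°: B = A + 4.00·(cos263°, sin263°) = (-0.4875, -3.9702)
θ=263°: |BD| = 9.3701
θ=263°: circle(B,9.00) ∩ circle(D,4.00): a=8.1535, h=3.8105
θ=263°:   candidates: C₊=(5.2835,2.9361) cross=35.705; C₋=(8.5125,-3.9670) cross=-35.705
θ=263°:   branch + wants cross > 0 → take C=(5.2835,2.9361) (cross=35.705)
θ=263°: ex = (C−B)/|BC| = (0.6412,0.7674); ey = (-0.7674,0.6412)
θ=263°: P = B + -1.62·ex + 1.81·ey = (-2.9152,-4.0527)

θ=116°: -3.44 5.34
θ=201°: -5.93 -0.39
θ=228°: -5.04 -2.43
θ=263°: -2.92 -4.05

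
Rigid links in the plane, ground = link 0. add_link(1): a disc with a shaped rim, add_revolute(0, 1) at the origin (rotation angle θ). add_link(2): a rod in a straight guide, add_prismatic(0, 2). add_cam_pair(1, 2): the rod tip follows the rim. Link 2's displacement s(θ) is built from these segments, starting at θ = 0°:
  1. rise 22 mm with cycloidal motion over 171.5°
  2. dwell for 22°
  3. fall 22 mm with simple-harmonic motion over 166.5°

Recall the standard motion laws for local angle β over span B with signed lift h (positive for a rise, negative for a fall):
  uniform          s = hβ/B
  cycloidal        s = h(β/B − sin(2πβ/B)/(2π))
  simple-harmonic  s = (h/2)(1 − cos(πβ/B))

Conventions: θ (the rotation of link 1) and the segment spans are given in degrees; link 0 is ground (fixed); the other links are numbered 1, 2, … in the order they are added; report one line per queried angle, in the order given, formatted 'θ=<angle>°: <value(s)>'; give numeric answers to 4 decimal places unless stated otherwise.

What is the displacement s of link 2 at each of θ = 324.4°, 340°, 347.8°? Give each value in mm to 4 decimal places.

segment 1 (0° to 171.5°, cycloidal, h = 22) is passed completely: s = 0.0000 + (22) = 22.0000
segment 2 (171.5° to 193.5°, dwell): s unchanged at 22.0000
θ = 324.4° falls in segment 3 (193.5° to 360°, simple-harmonic, h = -22): β = 324.4 − 193.5 = 130.9°, B = 166.5°; Δs = -22/2·(1 − cos(π·0.7862)) = -19.6103; s = 22.0000 − 19.6103 = 2.3897
θ = 340° falls in segment 3 (193.5° to 360°, simple-harmonic, h = -22): β = 340 − 193.5 = 146.5°, B = 166.5°; Δs = -22/2·(1 − cos(π·0.8799)) = -21.2260; s = 22.0000 − 21.2260 = 0.7740
θ = 347.8° falls in segment 3 (193.5° to 360°, simple-harmonic, h = -22): β = 347.8 − 193.5 = 154.3°, B = 166.5°; Δs = -22/2·(1 − cos(π·0.9267)) = -21.7098; s = 22.0000 − 21.7098 = 0.2902

θ=324.4°: 2.3897
θ=340°: 0.7740
θ=347.8°: 0.2902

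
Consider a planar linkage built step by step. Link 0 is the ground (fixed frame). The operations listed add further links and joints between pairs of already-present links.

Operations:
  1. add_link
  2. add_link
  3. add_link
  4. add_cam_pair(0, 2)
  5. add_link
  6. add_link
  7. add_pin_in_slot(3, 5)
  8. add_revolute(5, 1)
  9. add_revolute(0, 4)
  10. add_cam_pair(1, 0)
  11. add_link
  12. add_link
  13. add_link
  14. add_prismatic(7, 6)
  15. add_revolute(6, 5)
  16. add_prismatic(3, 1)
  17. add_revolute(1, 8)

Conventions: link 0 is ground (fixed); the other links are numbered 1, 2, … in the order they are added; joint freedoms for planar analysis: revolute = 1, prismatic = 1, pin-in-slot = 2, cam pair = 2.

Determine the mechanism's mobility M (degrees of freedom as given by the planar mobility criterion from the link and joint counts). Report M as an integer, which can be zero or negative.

L=1 J1=0 J2=0
add link → L=2 J1=0 J2=0
add link → L=3 J1=0 J2=0
add link → L=4 J1=0 J2=0
C@0,2 dof=2 J2 → L=4 J1=0 J2=1
add link → L=5 J1=0 J2=1
add link → L=6 J1=0 J2=1
PS@3,5 dof=2 J2 → L=6 J1=0 J2=2
R@5,1 dof=1 J1 → L=6 J1=1 J2=2
R@0,4 dof=1 J1 → L=6 J1=2 J2=2
C@1,0 dof=2 J2 → L=6 J1=2 J2=3
add link → L=7 J1=2 J2=3
add link → L=8 J1=2 J2=3
add link → L=9 J1=2 J2=3
P@7,6 dof=1 J1 → L=9 J1=3 J2=3
R@6,5 dof=1 J1 → L=9 J1=4 J2=3
P@3,1 dof=1 J1 → L=9 J1=5 J2=3
R@1,8 dof=1 J1 → L=9 J1=6 J2=3
M=3(L−1)−2J1−J2=3·8−2·6−3=9

M = 9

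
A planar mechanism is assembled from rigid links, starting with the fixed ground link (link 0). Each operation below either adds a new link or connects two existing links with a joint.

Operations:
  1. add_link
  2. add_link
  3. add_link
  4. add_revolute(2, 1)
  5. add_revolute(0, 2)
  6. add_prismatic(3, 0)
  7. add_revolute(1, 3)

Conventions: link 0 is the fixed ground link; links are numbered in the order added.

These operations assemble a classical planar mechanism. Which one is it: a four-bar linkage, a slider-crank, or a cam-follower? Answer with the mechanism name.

links: 4 (incl. ground); joints: 3 revolute, 1 prismatic, 0 higher (cam) pair, forming one closed loop
4 links, 3 revolutes + 1 prismatic in one loop → slider-crank

slider-crank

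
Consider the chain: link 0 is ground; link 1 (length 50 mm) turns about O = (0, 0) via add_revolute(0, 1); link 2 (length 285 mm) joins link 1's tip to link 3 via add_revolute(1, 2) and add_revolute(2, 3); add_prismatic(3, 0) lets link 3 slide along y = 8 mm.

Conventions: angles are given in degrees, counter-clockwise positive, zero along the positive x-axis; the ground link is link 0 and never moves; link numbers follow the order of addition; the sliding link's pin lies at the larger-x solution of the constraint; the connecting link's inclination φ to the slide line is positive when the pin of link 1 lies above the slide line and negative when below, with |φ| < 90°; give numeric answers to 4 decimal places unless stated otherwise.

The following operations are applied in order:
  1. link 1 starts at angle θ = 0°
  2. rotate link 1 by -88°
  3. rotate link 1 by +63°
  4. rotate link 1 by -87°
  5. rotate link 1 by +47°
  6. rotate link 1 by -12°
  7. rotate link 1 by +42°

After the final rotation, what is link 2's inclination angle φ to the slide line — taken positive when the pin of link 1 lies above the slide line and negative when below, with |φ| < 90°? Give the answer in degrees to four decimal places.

geometry: r = 50 mm, L = 285 mm, e = 8 mm; θ starts at 0°
rotate link 1 by -88°: θ ← 0° -88° = -88°
rotate link 1 by +63°: θ ← -88° +63° = -25°
rotate link 1 by -87°: θ ← -25° -87° = -112°
rotate link 1 by +47°: θ ← -112° +47° = -65°
rotate link 1 by -12°: θ ← -65° -12° = -77°
rotate link 1 by +42°: θ ← -77° +42° = -35°
h = r sin θ − e = -28.678822 − 8 = -36.678822
sin φ = h / L = -36.678822 / 285 = -0.12869762
φ = arcsin(-0.12869762) = -7.394339°

-7.3943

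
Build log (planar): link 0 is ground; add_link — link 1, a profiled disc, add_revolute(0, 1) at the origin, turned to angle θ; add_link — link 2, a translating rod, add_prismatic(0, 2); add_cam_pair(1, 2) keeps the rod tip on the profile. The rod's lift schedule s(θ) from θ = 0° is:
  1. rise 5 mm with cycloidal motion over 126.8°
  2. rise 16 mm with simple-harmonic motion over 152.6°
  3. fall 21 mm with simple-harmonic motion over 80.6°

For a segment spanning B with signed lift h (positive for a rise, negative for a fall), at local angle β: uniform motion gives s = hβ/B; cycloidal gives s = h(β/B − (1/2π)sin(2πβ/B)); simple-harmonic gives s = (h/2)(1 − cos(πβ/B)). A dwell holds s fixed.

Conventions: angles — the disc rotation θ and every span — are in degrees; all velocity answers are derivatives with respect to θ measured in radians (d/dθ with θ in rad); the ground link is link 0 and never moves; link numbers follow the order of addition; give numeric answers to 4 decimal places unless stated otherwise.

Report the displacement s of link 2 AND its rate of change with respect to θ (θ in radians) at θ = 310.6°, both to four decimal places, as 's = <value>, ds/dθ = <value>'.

seg 1 [0°–126.8°] cycloidal, h=5: full span → s += 5 → s = 5.0000
seg 2 [126.8°–279.4°] simple-harmonic, h=16: full span → s += 16 → s = 21.0000
seg 3 [279.4°–360°] simple-harmonic, h=-21: θ=310.6° here. β=31.2, B=80.6. -21/2·(1 − cos(π·0.3871)) = -6.8533 → s = 14.1467
velocity in seg [279.4°–360°] (simple-harmonic), θ in radians: β = 31.2° = 0.5445 rad, B = 80.6° = 1.4067 rad; ds/dθ = (πh/(2B)) sin(πβ/B) = (π·(-21)/(2·1.4067)) sin(π·0.3871) = -21.989473 mm/rad

s = 14.1467, ds/dθ = -21.9895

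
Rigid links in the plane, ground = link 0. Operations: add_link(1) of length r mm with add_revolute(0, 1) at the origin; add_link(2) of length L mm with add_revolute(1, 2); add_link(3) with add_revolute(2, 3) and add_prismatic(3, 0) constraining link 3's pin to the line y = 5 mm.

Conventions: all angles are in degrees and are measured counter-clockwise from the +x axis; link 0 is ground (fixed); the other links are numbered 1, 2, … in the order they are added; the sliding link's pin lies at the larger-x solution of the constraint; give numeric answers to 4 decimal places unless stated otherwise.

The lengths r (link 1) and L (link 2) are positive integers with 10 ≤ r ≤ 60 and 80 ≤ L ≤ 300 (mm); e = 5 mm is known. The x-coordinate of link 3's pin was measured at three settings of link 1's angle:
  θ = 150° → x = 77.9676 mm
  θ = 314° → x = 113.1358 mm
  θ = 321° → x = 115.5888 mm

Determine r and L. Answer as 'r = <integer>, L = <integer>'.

constraint per measurement: (x − r cos θ)² + (r sin θ − e)² = L²
subtracting the θ₁ and θ₂ equations cancels the r² and L² terms:
r = (x₁² − x₂²) / (2[(x₁cos θ₁ + e sin θ₁) − (x₂cos θ₂ + e sin θ₂)]) = 24.0000 → r = 24
L² = (x₁ − r cos θ₁)² + (r sin θ₁ − e)² = 9800.9989 → L = 99.0000 → L = 99
check at θ₃=321°: x = 115.5888 (printed 115.5888) ✓

r = 24, L = 99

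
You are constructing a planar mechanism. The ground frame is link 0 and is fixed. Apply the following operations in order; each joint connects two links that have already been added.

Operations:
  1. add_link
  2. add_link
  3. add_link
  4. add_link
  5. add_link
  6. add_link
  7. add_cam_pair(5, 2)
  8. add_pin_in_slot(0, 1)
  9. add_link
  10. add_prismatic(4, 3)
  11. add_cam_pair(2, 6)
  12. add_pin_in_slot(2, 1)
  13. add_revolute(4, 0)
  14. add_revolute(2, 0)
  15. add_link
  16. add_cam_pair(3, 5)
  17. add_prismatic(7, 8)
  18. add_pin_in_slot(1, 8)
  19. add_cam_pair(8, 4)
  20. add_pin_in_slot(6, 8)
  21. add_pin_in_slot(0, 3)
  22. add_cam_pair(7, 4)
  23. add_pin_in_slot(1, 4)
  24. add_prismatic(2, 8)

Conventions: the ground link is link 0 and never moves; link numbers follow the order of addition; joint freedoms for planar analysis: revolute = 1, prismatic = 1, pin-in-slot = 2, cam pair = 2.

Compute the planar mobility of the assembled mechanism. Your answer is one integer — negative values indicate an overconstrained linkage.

ground; <1,0,0>
#1 <2,0,0>
#2 <3,0,0>
#3 <4,0,0>
#4 <5,0,0>
#5 <6,0,0>
#6 <7,0,0>
C:5↔2 J2 <7,0,1>
PS:0↔1 J2 <7,0,2>
#7 <8,0,2>
P:4↔3 J1 <8,1,2>
C:2↔6 J2 <8,1,3>
PS:2↔1 J2 <8,1,4>
R:4↔0 J1 <8,2,4>
R:2↔0 J1 <8,3,4>
#8 <9,3,4>
C:3↔5 J2 <9,3,5>
P:7↔8 J1 <9,4,5>
PS:1↔8 J2 <9,4,6>
C:8↔4 J2 <9,4,7>
PS:6↔8 J2 <9,4,8>
PS:0↔3 J2 <9,4,9>
C:7↔4 J2 <9,4,10>
PS:1↔4 J2 <9,4,11>
P:2↔8 J1 <9,5,11>
3×8 − 2×5 − 1×11 = 3

M = 3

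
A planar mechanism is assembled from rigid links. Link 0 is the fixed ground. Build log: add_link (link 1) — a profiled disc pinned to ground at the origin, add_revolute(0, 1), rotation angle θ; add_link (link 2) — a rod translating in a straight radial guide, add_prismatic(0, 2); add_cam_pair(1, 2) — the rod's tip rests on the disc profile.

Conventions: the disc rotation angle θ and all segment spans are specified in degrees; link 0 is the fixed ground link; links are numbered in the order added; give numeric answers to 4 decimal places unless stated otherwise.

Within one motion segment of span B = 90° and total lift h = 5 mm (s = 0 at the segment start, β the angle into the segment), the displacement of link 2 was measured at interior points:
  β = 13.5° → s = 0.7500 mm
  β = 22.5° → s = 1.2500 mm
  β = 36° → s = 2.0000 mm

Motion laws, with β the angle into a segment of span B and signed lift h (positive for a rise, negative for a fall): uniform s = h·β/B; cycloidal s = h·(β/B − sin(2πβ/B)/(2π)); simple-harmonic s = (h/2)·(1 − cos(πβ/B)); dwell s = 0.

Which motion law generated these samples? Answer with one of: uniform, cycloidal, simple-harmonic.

candidates at β/B = r: uniform s = h·r (linear in β); cycloidal s = h·(r − sin(2πr)/(2π)); simple-harmonic s = (h/2)(1 − cos(πr))
β=13.5°: printed 0.7500 | uniform 0.7500, cycloidal 0.1062, simple-harmonic 0.2725
β=22.5°: printed 1.2500 | uniform 1.2500, cycloidal 0.4542, simple-harmonic 0.7322
β=36°: printed 2.0000 | uniform 2.0000, cycloidal 1.5323, simple-harmonic 1.7275
only one law matches every sample → uniform

uniform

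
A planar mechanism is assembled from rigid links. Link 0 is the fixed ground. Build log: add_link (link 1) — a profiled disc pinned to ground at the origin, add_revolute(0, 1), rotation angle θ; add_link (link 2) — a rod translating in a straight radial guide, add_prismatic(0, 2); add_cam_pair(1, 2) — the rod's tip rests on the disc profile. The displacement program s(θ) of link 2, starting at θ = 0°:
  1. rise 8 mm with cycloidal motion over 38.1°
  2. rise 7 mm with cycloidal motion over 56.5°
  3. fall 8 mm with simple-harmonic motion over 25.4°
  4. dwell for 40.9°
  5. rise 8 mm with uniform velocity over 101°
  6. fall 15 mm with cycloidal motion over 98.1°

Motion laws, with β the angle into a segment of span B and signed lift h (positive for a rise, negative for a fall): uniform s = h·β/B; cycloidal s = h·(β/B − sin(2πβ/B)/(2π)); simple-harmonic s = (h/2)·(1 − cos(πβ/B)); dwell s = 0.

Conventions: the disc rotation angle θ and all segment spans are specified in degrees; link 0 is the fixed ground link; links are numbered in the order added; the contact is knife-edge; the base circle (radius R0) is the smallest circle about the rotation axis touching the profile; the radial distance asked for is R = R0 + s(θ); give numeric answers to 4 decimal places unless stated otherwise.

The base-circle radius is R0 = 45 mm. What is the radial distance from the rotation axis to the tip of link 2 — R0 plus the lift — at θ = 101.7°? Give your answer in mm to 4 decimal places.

seg 1 [0°–38.1°] cycloidal, h=8: full span → s += 8 → s = 8.0000
seg 2 [38.1°–94.6°] cycloidal, h=7: full span → s += 7 → s = 15.0000
seg 3 [94.6°–120°] simple-harmonic, h=-8: θ=101.7° here. β=7.1, B=25.4. -8/2·(1 − cos(π·0.2795)) = -1.4457 → s = 13.5543
R = R0 + s = 45 + 13.5543 = 58.5543

58.5543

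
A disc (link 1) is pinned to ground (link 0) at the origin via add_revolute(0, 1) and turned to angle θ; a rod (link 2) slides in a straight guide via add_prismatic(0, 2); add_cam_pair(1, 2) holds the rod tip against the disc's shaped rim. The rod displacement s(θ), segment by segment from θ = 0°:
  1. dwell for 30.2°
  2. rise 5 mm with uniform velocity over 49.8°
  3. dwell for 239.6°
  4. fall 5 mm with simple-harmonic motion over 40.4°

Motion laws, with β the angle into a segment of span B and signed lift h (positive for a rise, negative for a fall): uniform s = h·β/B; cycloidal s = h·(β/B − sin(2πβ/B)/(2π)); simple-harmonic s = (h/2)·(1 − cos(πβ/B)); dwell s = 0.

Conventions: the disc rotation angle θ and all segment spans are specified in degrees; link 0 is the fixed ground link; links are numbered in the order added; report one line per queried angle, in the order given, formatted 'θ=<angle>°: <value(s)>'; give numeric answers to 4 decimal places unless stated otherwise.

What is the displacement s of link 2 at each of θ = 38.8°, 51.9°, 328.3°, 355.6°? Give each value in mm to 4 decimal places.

segment 1 (0° to 30.2°, dwell): s unchanged at 0.0000
θ = 38.8° falls in segment 2 (30.2° to 80°, uniform, h = 5): β = 38.8 − 30.2 = 8.6°, B = 49.8°; Δs = 5·8.6/49.8 = 0.8635; s = 0.0000 + 0.8635 = 0.8635
θ = 51.9° falls in segment 2 (30.2° to 80°, uniform, h = 5): β = 51.9 − 30.2 = 21.7°, B = 49.8°; Δs = 5·21.7/49.8 = 2.1787; s = 0.0000 + 2.1787 = 2.1787
segment 2 (30.2° to 80°, uniform, h = 5) is passed completely: s = 0.0000 + (5) = 5.0000
segment 3 (80° to 319.6°, dwell): s unchanged at 5.0000
θ = 328.3° falls in segment 4 (319.6° to 360°, simple-harmonic, h = -5): β = 328.3 − 319.6 = 8.7°, B = 40.4°; Δs = -5/2·(1 − cos(π·0.2153)) = -0.5506; s = 5.0000 − 0.5506 = 4.4494
θ = 355.6° falls in segment 4 (319.6° to 360°, simple-harmonic, h = -5): β = 355.6 − 319.6 = 36°, B = 40.4°; Δs = -5/2·(1 − cos(π·0.8911)) = -4.8551; s = 5.0000 − 4.8551 = 0.1449

θ=38.8°: 0.8635
θ=51.9°: 2.1787
θ=328.3°: 4.4494
θ=355.6°: 0.1449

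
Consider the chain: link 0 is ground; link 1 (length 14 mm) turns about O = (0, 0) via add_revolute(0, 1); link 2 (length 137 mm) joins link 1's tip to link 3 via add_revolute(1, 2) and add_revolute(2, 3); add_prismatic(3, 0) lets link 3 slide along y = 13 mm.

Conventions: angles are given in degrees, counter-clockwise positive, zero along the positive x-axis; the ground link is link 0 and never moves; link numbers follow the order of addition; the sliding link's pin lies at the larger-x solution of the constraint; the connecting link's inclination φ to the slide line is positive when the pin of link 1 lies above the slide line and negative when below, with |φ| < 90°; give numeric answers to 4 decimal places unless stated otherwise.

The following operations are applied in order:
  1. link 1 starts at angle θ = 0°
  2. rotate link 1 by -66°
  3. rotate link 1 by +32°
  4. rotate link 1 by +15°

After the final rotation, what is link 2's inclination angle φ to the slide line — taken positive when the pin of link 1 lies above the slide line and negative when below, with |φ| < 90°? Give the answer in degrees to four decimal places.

geometry: r = 14 mm, L = 137 mm, e = 13 mm; θ starts at 0°
rotate link 1 by -66°: θ ← 0° -66° = -66°
rotate link 1 by +32°: θ ← -66° +32° = -34°
rotate link 1 by +15°: θ ← -34° +15° = -19°
h = r sin θ − e = -4.557954 − 13 = -17.557954
sin φ = h / L = -17.557954 / 137 = -0.12816025
φ = arcsin(-0.12816025) = -7.363293°

-7.3633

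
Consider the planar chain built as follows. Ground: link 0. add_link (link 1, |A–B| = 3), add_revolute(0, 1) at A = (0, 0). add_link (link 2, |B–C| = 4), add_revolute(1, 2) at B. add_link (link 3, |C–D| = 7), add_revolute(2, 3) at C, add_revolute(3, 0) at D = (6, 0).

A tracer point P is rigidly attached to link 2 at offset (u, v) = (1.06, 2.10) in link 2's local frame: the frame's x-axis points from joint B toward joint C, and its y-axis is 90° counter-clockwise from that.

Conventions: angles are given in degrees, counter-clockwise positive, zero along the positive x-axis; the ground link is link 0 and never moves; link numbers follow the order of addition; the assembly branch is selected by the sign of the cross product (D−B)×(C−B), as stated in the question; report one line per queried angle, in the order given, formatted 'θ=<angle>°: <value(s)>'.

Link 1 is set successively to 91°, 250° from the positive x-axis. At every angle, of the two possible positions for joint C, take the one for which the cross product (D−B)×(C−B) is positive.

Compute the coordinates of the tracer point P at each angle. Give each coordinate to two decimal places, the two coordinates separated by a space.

A=(0,0), D=(6.00,0)
θ=91°: B = A + 3.00·(cos91°, sin91°) = (-0.0524, 2.9995)
θ=91°: |BD| = 6.7549
θ=91°: circle(B,4.00) ∩ circle(D,7.00): a=0.9348, h=3.8892
θ=91°:   candidates: C₊=(2.5122,6.0692) cross=26.271; C₋=(-0.9419,-0.9003) cross=-26.271
θ=91°:   branch + wants cross > 0 → take C=(2.5122,6.0692) (cross=26.271)
θ=91°: ex = (C−B)/|BC| = (0.6411,0.7674); ey = (-0.7674,0.6411)
θ=91°: P = B + 1.06·ex + 2.10·ey = (-0.9843,5.1594)
θ=250°: B = A + 3.00·(cos250°, sin250°) = (-1.0261, -2.8191)
θ=250°: |BD| = 7.5705
θ=250°: circle(B,4.00) ∩ circle(D,7.00): a=1.6058, h=3.6635
θ=250°:   candidates: C₊=(-0.9000,1.1789) cross=27.735; C₋=(1.8284,-5.6212) cross=-27.735
θ=250°:   branch + wants cross > 0 → take C=(-0.9000,1.1789) (cross=27.735)
θ=250°: ex = (C−B)/|BC| = (0.0315,0.9995); ey = (-0.9995,0.0315)
θ=250°: P = B + 1.06·ex + 2.10·ey = (-3.0916,-1.6934)

θ=91°: -0.98 5.16
θ=250°: -3.09 -1.69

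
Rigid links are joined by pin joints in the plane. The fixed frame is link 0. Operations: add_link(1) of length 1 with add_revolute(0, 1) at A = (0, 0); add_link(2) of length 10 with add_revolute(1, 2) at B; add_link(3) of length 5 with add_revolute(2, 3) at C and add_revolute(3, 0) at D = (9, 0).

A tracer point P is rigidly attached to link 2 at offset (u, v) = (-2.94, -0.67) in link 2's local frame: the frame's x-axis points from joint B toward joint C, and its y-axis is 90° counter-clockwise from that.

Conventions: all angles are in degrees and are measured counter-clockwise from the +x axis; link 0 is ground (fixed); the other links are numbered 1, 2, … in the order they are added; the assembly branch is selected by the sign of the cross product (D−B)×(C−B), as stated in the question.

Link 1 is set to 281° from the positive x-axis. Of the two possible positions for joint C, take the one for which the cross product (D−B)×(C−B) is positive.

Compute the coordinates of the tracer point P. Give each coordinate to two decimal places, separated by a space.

A=(0,0), D=(9.00,0)
B = A + 1.00·(cos281°, sin281°) = (0.1908, -0.9816)
|BD| = 8.8637
circle(B,10.00) ∩ circle(D,5.00): a=8.6626, h=4.9960
  candidates: C₊=(8.2468,4.9429) cross=44.283; C₋=(9.3534,-4.9875) cross=-44.283
  branch + wants cross > 0 → take C=(8.2468,4.9429) (cross=44.283)
ex = (C−B)/|BC| = (0.8056,0.5925); ey = (-0.5925,0.8056)
P = B + -2.94·ex + -0.67·ey = (-1.7807,-3.2632)

-1.78 -3.26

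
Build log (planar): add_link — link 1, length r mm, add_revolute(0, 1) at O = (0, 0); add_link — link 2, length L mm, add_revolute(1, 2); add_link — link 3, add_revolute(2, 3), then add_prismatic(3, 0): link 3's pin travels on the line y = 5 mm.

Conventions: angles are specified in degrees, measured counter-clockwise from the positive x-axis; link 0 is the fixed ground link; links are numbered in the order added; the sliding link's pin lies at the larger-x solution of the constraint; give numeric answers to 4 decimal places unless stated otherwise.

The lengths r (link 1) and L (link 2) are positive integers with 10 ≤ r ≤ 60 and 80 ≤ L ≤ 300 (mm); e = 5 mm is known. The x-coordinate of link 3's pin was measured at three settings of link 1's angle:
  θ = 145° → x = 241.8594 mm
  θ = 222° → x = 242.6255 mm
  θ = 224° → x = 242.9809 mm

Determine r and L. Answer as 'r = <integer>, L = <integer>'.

constraint per measurement: (x − r cos θ)² + (r sin θ − e)² = L²
subtracting the θ₁ and θ₂ equations cancels the r² and L² terms:
r = (x₁² − x₂²) / (2[(x₁cos θ₁ + e sin θ₁) − (x₂cos θ₂ + e sin θ₂)]) = 15.9982 → r = 16
L² = (x₁ − r cos θ₁)² + (r sin θ₁ − e)² = 65025.0250 → L = 255.0000 → L = 255
check at θ₃=224°: x = 242.9809 (printed 242.9809) ✓

r = 16, L = 255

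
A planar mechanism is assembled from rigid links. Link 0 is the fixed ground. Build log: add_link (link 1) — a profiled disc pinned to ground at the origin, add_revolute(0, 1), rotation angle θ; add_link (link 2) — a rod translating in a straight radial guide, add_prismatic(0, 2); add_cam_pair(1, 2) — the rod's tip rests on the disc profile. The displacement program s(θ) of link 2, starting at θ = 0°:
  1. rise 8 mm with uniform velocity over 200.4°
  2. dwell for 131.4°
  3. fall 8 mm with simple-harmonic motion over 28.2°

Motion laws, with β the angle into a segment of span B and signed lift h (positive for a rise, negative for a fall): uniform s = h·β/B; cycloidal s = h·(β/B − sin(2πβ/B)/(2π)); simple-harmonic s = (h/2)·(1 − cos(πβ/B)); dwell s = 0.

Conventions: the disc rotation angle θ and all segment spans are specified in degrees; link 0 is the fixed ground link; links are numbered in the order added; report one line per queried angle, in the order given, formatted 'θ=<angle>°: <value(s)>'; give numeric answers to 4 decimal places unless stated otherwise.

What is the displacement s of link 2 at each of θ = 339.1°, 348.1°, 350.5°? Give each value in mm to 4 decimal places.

seg 1 [0°–200.4°] uniform, h=8: full span → s += 8 → s = 8.0000
seg 2 [200.4°–331.8°] dwell: s stays 8.0000
seg 3 [331.8°–360°] simple-harmonic, h=-8: θ=339.1° here. β=7.3, B=28.2. -8/2·(1 − cos(π·0.2589)) = -1.2514 → s = 6.7486
seg 3 [331.8°–360°] simple-harmonic, h=-8: θ=348.1° here. β=16.3, B=28.2. -8/2·(1 − cos(π·0.5780)) = -4.9706 → s = 3.0294
seg 3 [331.8°–360°] simple-harmonic, h=-8: θ=350.5° here. β=18.7, B=28.2. -8/2·(1 − cos(π·0.6631)) = -5.9613 → s = 2.0387

θ=339.1°: 6.7486
θ=348.1°: 3.0294
θ=350.5°: 2.0387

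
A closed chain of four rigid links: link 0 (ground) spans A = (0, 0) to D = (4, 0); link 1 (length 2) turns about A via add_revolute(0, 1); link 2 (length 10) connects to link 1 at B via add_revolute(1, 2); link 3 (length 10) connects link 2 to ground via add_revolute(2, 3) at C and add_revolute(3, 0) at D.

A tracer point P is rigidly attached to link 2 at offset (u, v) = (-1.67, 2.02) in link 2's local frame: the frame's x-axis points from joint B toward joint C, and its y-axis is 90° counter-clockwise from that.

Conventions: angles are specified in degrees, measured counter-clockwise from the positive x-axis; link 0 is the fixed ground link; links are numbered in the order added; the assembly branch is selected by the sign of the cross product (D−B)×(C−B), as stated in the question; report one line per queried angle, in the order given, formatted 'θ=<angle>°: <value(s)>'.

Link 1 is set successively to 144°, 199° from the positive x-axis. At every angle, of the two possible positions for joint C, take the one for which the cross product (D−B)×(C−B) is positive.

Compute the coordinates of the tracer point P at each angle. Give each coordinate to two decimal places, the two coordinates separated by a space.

A=(0,0), D=(4.00,0)
θ=144°: B = A + 2.00·(cos144°, sin144°) = (-1.6180, 1.1756)
θ=144°: |BD| = 5.7397
θ=144°: circle(B,10.00) ∩ circle(D,10.00): a=2.8699, h=9.5793
θ=144°:   candidates: C₊=(3.1530,9.9641) cross=54.983; C₋=(-0.7710,-8.7885) cross=-54.983
θ=144°:   branch + wants cross > 0 → take C=(3.1530,9.9641) (cross=54.983)
θ=144°: ex = (C−B)/|BC| = (0.4771,0.8788); ey = (-0.8788,0.4771)
θ=144°: P = B + -1.67·ex + 2.02·ey = (-4.1901,0.6716)
θ=199°: B = A + 2.00·(cos199°, sin199°) = (-1.8910, -0.6511)
θ=199°: |BD| = 5.9269
θ=199°: circle(B,10.00) ∩ circle(D,10.00): a=2.9635, h=9.5508
θ=199°:   candidates: C₊=(0.0052,9.1674) cross=56.607; C₋=(2.1037,-9.8186) cross=-56.607
θ=199°:   branch + wants cross > 0 → take C=(0.0052,9.1674) (cross=56.607)
θ=199°: ex = (C−B)/|BC| = (0.1896,0.9819); ey = (-0.9819,0.1896)
θ=199°: P = B + -1.67·ex + 2.02·ey = (-4.1911,-1.9078)

θ=144°: -4.19 0.67
θ=199°: -4.19 -1.91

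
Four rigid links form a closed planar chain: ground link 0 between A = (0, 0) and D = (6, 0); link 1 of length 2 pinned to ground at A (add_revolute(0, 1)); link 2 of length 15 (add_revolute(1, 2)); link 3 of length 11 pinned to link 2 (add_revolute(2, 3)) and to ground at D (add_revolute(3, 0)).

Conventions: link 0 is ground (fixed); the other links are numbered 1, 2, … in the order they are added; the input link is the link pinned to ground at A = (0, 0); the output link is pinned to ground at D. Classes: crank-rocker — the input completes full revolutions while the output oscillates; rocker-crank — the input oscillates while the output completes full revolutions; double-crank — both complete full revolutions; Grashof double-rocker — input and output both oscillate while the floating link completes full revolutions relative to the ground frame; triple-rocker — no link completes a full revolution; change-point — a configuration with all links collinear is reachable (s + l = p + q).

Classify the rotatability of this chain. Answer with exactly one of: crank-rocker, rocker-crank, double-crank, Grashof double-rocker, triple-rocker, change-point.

lengths: ground=6, input=2, coupler=15, output=11
sorted: s=2 (shortest), l=15 (longest), p+q=17
s + l = 17 vs p + q = 17
s + l = p + q → change-point (collinear configuration reachable)

change-point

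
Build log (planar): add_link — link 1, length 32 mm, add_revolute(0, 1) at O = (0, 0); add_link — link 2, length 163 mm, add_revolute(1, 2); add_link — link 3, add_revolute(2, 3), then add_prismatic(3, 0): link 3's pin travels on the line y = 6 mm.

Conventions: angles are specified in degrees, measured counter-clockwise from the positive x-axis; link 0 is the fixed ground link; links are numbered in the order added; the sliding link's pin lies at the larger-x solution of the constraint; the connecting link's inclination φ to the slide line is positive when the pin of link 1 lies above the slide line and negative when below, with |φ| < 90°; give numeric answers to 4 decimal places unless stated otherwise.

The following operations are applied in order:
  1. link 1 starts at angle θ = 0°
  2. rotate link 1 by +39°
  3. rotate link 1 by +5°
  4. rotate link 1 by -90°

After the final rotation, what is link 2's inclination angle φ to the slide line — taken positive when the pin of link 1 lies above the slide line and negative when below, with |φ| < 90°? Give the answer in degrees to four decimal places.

geometry: r = 32 mm, L = 163 mm, e = 6 mm; θ starts at 0°
rotate link 1 by +39°: θ ← 0° +39° = 39°
rotate link 1 by +5°: θ ← 39° +5° = 44°
rotate link 1 by -90°: θ ← 44° -90° = -46°
h = r sin θ − e = -23.018874 − 6 = -29.018874
sin φ = h / L = -29.018874 / 163 = -0.17802990
φ = arcsin(-0.17802990) = -10.255028°

-10.2550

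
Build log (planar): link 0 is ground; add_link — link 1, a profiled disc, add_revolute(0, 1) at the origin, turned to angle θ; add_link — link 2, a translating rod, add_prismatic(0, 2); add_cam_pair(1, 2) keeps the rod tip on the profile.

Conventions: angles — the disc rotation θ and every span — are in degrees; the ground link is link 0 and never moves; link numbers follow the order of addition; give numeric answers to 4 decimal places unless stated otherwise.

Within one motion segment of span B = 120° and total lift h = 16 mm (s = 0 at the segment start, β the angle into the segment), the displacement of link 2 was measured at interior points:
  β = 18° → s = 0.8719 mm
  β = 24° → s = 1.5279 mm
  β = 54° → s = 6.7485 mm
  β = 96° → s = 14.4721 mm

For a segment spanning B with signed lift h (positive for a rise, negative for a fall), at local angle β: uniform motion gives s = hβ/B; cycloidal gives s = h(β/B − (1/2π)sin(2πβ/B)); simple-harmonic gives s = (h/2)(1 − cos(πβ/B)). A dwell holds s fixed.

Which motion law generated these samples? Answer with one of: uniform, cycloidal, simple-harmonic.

candidates at β/B = r: uniform s = h·r (linear in β); cycloidal s = h·(r − sin(2πr)/(2π)); simple-harmonic s = (h/2)(1 − cos(πr))
β=18°: printed 0.8719 | uniform 2.4000, cycloidal 0.3399, simple-harmonic 0.8719
β=24°: printed 1.5279 | uniform 3.2000, cycloidal 0.7782, simple-harmonic 1.5279
β=54°: printed 6.7485 | uniform 7.2000, cycloidal 6.4131, simple-harmonic 6.7485
β=96°: printed 14.4721 | uniform 12.8000, cycloidal 15.2218, simple-harmonic 14.4721
only one law matches every sample → simple-harmonic

simple-harmonic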